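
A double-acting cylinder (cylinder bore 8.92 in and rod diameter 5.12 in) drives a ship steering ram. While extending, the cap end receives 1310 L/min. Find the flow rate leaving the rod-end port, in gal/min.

Cap-side area A_cap = π/4 × (8.92 in)² = 62.49 in^2
Rod-side annular area A_ann = π/4 × (8.92² − 5.12²) = 41.90 in^2
Piston speed v = Q_in/A_cap; rod-end outflow Q_out = v × A_ann = Q_in × A_ann/A_cap.

Q_out ≈ 232 gal/min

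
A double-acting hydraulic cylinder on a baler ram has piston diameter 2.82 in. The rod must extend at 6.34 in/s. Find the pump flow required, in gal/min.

Cap-side area A_cap = π/4 × (2.82 in)² = 6.246 in^2
Q = A × v

Q ≈ 10.3 gal/min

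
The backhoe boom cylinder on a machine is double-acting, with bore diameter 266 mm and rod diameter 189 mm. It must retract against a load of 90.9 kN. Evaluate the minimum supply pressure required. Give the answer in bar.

P ≈ 33.0 bar

Rod-side annular area A_ann = π/4 × (266² − 189²) = 27520 mm^2
Retraction: pressure acts on the annular area.
P = F / A = 90.9 kN / A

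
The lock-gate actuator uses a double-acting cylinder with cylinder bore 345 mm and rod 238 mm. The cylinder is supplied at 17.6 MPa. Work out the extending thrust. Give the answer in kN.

Cap-side area A_cap = π/4 × (345 mm)² = 93480 mm^2
F = P × A_cap = 17.6 MPa × A_cap

F ≈ 1650 kN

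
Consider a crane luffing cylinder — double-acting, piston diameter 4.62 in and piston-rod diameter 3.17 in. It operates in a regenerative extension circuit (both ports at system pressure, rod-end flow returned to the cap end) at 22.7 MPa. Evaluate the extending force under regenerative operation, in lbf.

With equal pressure on both faces, forces on the annular region cancel; the net push is pressure × rod cross-section.
Rod cross-section A_rod = π/4 × (3.17 in)² = 7.892 in^2
F = P × A_rod

F ≈ 26000 lbf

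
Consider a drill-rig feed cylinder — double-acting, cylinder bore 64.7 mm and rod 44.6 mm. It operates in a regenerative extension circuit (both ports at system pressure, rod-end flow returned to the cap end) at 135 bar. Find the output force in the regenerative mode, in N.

F ≈ 21100 N

With equal pressure on both faces, forces on the annular region cancel; the net push is pressure × rod cross-section.
Rod cross-section A_rod = π/4 × (44.6 mm)² = 1562 mm^2
F = P × A_rod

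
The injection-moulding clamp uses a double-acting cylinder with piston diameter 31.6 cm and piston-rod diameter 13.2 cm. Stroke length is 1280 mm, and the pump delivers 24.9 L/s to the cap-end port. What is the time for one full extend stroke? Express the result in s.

Cap-side area A_cap = π/4 × (31.6 cm)² = 784.3 cm^2
Swept volume V = A × L; t = V / Q = A·L / Q

t ≈ 4.03 s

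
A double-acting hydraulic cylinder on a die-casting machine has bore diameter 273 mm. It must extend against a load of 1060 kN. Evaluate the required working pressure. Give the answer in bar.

Cap-side area A_cap = π/4 × (273 mm)² = 58530 mm^2
P = F / A = 1060 kN / A

P ≈ 181 bar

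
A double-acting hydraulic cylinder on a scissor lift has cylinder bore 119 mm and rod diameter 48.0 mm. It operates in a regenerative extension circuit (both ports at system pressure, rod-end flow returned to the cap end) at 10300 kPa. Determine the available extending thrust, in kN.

F ≈ 18.6 kN

With equal pressure on both faces, forces on the annular region cancel; the net push is pressure × rod cross-section.
Rod cross-section A_rod = π/4 × (48.0 mm)² = 1810 mm^2
F = P × A_rod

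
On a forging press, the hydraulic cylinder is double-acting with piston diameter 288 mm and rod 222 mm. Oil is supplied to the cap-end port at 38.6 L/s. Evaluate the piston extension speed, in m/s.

v ≈ 0.593 m/s

Cap-side area A_cap = π/4 × (288 mm)² = 65140 mm^2
v = Q / A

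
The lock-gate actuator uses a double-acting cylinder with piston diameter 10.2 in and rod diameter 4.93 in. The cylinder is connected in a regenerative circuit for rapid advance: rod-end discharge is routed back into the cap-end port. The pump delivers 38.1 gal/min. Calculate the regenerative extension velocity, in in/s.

In regeneration the rod-end outflow joins the pump flow into the cap end, so the net volume the pump must supply per unit advance equals the rod cross-section area.
Rod cross-section A_rod = π/4 × (4.93 in)² = 19.09 in^2
v = Q_pump / A_rod

v ≈ 7.68 in/s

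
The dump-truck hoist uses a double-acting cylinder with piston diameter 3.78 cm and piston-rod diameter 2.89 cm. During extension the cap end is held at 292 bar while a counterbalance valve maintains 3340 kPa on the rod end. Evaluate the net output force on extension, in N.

F ≈ 31200 N

Cap-side area A_cap = π/4 × (3.78 cm)² = 11.22 cm^2
Rod-side annular area A_ann = π/4 × (3.78² − 2.89²) = 4.662 cm^2
Net thrust = P_cap·A_cap − P_rod·A_ann = 32770 N − 1557 N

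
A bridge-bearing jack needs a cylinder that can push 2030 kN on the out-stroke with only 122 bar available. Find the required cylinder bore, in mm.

Extension force acts on the full piston face: F = P × (π/4)D².
D = √(4F / (πP)) = √(4 × 2030 kN / (π × 122 bar))

D ≈ 460 mm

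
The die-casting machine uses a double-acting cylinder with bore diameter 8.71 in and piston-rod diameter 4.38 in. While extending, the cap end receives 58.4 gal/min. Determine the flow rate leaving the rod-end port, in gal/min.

Q_out ≈ 43.6 gal/min

Cap-side area A_cap = π/4 × (8.71 in)² = 59.58 in^2
Rod-side annular area A_ann = π/4 × (8.71² − 4.38²) = 44.52 in^2
Piston speed v = Q_in/A_cap; rod-end outflow Q_out = v × A_ann = Q_in × A_ann/A_cap.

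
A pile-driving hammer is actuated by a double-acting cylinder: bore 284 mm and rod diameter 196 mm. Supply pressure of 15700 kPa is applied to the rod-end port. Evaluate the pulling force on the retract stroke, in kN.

Rod-side annular area A_ann = π/4 × (284² − 196²) = 33180 mm^2
On retraction the pressure acts on the annular area (bore minus rod).
F = P × A_ann

F ≈ 521 kN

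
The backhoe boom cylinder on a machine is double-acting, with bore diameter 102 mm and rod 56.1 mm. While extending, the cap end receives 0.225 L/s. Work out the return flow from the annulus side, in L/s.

Cap-side area A_cap = π/4 × (102 mm)² = 8171 mm^2
Rod-side annular area A_ann = π/4 × (102² − 56.1²) = 5699 mm^2
Piston speed v = Q_in/A_cap; rod-end outflow Q_out = v × A_ann = Q_in × A_ann/A_cap.

Q_out ≈ 0.157 L/s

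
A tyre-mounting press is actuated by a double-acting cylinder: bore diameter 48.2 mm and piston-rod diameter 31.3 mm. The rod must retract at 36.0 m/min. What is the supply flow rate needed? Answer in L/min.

Rod-side annular area A_ann = π/4 × (48.2² − 31.3²) = 1055 mm^2
Q = A × v

Q ≈ 38.0 L/min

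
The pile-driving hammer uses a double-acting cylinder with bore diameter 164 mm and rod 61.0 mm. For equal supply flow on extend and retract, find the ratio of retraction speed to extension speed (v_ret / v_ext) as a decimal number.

Cap-side area A_cap = π/4 × (164 mm)² = 21120 mm^2
Rod-side annular area A_ann = π/4 × (164² − 61.0²) = 18200 mm^2
For equal Q, v ∝ 1/A, so v_ret/v_ext = A_cap/A_ann.

v_ret/v_ext ≈ 1.16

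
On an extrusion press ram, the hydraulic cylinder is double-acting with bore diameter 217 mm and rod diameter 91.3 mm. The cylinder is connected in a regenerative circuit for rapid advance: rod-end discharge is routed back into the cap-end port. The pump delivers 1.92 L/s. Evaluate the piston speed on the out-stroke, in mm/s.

v ≈ 293 mm/s

In regeneration the rod-end outflow joins the pump flow into the cap end, so the net volume the pump must supply per unit advance equals the rod cross-section area.
Rod cross-section A_rod = π/4 × (91.3 mm)² = 6547 mm^2
v = Q_pump / A_rod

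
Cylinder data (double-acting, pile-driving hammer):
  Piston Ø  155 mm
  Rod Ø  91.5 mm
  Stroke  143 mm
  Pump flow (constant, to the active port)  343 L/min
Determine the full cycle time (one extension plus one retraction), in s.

Cap-side area A_cap = π/4 × (155 mm)² = 18870 mm^2
Rod-side annular area A_ann = π/4 × (155² − 91.5²) = 12290 mm^2
t_ext = A_cap·L/Q = 0.4720 s
t_ret = A_ann·L/Q = 0.3075 s
t_cycle = t_ext + t_ret

t ≈ 0.780 s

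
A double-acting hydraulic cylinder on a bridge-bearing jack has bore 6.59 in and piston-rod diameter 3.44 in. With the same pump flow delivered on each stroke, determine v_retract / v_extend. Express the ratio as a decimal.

Cap-side area A_cap = π/4 × (6.59 in)² = 34.11 in^2
Rod-side annular area A_ann = π/4 × (6.59² − 3.44²) = 24.81 in^2
For equal Q, v ∝ 1/A, so v_ret/v_ext = A_cap/A_ann.

v_ret/v_ext ≈ 1.37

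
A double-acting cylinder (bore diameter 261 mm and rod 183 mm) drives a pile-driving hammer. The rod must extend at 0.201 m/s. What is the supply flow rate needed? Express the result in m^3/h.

Q ≈ 38.7 m^3/h

Cap-side area A_cap = π/4 × (261 mm)² = 53500 mm^2
Q = A × v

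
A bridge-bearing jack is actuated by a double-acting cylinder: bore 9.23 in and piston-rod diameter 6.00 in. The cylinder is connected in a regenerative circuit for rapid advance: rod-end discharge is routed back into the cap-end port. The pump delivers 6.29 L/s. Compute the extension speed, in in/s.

v ≈ 13.6 in/s

In regeneration the rod-end outflow joins the pump flow into the cap end, so the net volume the pump must supply per unit advance equals the rod cross-section area.
Rod cross-section A_rod = π/4 × (6.00 in)² = 28.27 in^2
v = Q_pump / A_rod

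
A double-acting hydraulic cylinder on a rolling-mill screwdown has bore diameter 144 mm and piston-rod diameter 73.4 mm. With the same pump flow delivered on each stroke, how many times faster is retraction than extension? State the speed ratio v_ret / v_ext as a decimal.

Cap-side area A_cap = π/4 × (144 mm)² = 16290 mm^2
Rod-side annular area A_ann = π/4 × (144² − 73.4²) = 12050 mm^2
For equal Q, v ∝ 1/A, so v_ret/v_ext = A_cap/A_ann.

v_ret/v_ext ≈ 1.35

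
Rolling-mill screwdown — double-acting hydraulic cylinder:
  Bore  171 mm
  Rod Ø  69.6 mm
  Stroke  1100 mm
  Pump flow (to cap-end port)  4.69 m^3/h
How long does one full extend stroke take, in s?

t ≈ 19.4 s

Cap-side area A_cap = π/4 × (171 mm)² = 22970 mm^2
Swept volume V = A × L; t = V / Q = A·L / Q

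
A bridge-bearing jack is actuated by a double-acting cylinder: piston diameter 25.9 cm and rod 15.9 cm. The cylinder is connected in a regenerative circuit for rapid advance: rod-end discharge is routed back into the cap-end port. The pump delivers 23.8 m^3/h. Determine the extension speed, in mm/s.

v ≈ 333 mm/s

In regeneration the rod-end outflow joins the pump flow into the cap end, so the net volume the pump must supply per unit advance equals the rod cross-section area.
Rod cross-section A_rod = π/4 × (15.9 cm)² = 198.6 cm^2
v = Q_pump / A_rod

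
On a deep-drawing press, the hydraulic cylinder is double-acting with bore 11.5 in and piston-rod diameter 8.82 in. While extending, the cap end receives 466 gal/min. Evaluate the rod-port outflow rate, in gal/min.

Cap-side area A_cap = π/4 × (11.5 in)² = 103.9 in^2
Rod-side annular area A_ann = π/4 × (11.5² − 8.82²) = 42.77 in^2
Piston speed v = Q_in/A_cap; rod-end outflow Q_out = v × A_ann = Q_in × A_ann/A_cap.

Q_out ≈ 192 gal/min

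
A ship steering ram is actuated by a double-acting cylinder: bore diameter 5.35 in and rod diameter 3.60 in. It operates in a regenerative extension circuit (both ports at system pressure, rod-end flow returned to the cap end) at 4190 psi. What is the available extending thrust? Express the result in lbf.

With equal pressure on both faces, forces on the annular region cancel; the net push is pressure × rod cross-section.
Rod cross-section A_rod = π/4 × (3.60 in)² = 10.18 in^2
F = P × A_rod

F ≈ 42600 lbf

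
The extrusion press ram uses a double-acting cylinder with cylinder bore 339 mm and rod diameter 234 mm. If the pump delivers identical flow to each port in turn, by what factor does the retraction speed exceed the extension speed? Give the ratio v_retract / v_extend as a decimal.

Cap-side area A_cap = π/4 × (339 mm)² = 90260 mm^2
Rod-side annular area A_ann = π/4 × (339² − 234²) = 47250 mm^2
For equal Q, v ∝ 1/A, so v_ret/v_ext = A_cap/A_ann.

v_ret/v_ext ≈ 1.91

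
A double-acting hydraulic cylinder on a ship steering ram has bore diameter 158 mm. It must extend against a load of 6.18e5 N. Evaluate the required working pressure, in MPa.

Cap-side area A_cap = π/4 × (158 mm)² = 19610 mm^2
P = F / A = 6.18e5 N / A

P ≈ 31.5 MPa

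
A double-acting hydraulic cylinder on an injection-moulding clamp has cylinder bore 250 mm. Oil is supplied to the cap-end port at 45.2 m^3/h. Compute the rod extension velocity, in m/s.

v ≈ 0.256 m/s

Cap-side area A_cap = π/4 × (250 mm)² = 49090 mm^2
v = Q / A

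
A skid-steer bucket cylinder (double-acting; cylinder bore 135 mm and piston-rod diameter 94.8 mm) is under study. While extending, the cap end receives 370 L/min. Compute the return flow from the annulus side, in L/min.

Q_out ≈ 188 L/min

Cap-side area A_cap = π/4 × (135 mm)² = 14310 mm^2
Rod-side annular area A_ann = π/4 × (135² − 94.8²) = 7255 mm^2
Piston speed v = Q_in/A_cap; rod-end outflow Q_out = v × A_ann = Q_in × A_ann/A_cap.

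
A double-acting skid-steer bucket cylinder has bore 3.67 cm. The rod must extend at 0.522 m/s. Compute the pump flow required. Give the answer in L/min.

Q ≈ 33.1 L/min

Cap-side area A_cap = π/4 × (3.67 cm)² = 10.58 cm^2
Q = A × v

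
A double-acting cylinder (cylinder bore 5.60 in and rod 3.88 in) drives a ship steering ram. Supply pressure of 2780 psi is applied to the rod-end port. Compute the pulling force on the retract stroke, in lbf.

Rod-side annular area A_ann = π/4 × (5.60² − 3.88²) = 12.81 in^2
On retraction the pressure acts on the annular area (bore minus rod).
F = P × A_ann

F ≈ 35600 lbf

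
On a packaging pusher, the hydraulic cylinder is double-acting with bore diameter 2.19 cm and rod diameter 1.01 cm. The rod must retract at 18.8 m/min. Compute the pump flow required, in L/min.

Rod-side annular area A_ann = π/4 × (2.19² − 1.01²) = 2.966 cm^2
Q = A × v

Q ≈ 5.58 L/min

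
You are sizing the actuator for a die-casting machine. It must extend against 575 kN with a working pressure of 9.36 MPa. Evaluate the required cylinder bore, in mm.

Extension force acts on the full piston face: F = P × (π/4)D².
D = √(4F / (πP)) = √(4 × 575 kN / (π × 9.36 MPa))

D ≈ 280 mm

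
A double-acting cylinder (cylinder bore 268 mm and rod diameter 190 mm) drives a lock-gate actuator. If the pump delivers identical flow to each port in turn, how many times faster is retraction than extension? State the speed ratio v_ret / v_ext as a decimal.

Cap-side area A_cap = π/4 × (268 mm)² = 56410 mm^2
Rod-side annular area A_ann = π/4 × (268² − 190²) = 28060 mm^2
For equal Q, v ∝ 1/A, so v_ret/v_ext = A_cap/A_ann.

v_ret/v_ext ≈ 2.01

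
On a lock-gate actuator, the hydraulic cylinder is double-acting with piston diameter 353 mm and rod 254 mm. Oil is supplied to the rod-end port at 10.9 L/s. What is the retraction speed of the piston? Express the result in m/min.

v ≈ 13.9 m/min

Rod-side annular area A_ann = π/4 × (353² − 254²) = 47200 mm^2
Flow into the rod-end port fills the annular volume.
v = Q / A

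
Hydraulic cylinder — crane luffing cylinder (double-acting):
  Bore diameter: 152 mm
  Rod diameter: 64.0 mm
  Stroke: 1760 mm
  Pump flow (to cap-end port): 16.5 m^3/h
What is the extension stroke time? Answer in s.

t ≈ 6.97 s

Cap-side area A_cap = π/4 × (152 mm)² = 18150 mm^2
Swept volume V = A × L; t = V / Q = A·L / Q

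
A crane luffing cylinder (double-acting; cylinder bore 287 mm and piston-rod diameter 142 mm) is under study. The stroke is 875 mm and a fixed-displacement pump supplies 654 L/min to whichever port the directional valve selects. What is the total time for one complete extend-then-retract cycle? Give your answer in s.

Cap-side area A_cap = π/4 × (287 mm)² = 64690 mm^2
Rod-side annular area A_ann = π/4 × (287² − 142²) = 48860 mm^2
t_ext = A_cap·L/Q = 5.193 s
t_ret = A_ann·L/Q = 3.922 s
t_cycle = t_ext + t_ret

t ≈ 9.12 s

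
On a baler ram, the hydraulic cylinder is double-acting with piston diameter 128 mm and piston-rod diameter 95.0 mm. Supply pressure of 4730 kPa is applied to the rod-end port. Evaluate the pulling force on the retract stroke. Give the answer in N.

Rod-side annular area A_ann = π/4 × (128² − 95.0²) = 5780 mm^2
On retraction the pressure acts on the annular area (bore minus rod).
F = P × A_ann

F ≈ 27300 N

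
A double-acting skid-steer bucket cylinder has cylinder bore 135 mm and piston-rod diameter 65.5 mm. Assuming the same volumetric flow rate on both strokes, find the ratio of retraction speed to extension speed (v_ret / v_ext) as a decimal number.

v_ret/v_ext ≈ 1.31

Cap-side area A_cap = π/4 × (135 mm)² = 14310 mm^2
Rod-side annular area A_ann = π/4 × (135² − 65.5²) = 10940 mm^2
For equal Q, v ∝ 1/A, so v_ret/v_ext = A_cap/A_ann.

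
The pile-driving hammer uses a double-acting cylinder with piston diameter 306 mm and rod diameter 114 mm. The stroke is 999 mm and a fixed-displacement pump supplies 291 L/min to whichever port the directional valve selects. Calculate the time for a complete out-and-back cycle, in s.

Cap-side area A_cap = π/4 × (306 mm)² = 73540 mm^2
Rod-side annular area A_ann = π/4 × (306² − 114²) = 63330 mm^2
t_ext = A_cap·L/Q = 15.15 s
t_ret = A_ann·L/Q = 13.05 s
t_cycle = t_ext + t_ret

t ≈ 28.2 s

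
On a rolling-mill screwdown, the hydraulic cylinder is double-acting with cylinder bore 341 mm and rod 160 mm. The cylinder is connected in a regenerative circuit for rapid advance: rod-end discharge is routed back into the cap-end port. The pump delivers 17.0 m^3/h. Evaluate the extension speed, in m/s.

In regeneration the rod-end outflow joins the pump flow into the cap end, so the net volume the pump must supply per unit advance equals the rod cross-section area.
Rod cross-section A_rod = π/4 × (160 mm)² = 20110 mm^2
v = Q_pump / A_rod

v ≈ 0.235 m/s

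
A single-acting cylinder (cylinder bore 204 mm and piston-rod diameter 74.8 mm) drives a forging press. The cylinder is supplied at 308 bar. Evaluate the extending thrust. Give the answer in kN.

F ≈ 1010 kN

Cap-side area A_cap = π/4 × (204 mm)² = 32690 mm^2
F = P × A_cap = 308 bar × A_cap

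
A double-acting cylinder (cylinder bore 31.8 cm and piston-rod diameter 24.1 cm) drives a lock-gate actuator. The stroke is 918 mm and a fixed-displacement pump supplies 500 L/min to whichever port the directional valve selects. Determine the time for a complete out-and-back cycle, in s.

t ≈ 12.5 s

Cap-side area A_cap = π/4 × (31.8 cm)² = 794.2 cm^2
Rod-side annular area A_ann = π/4 × (31.8² − 24.1²) = 338.1 cm^2
t_ext = A_cap·L/Q = 8.749 s
t_ret = A_ann·L/Q = 3.724 s
t_cycle = t_ext + t_ret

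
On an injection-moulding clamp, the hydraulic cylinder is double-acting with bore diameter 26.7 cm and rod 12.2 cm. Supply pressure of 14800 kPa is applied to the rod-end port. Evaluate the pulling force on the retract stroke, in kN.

Rod-side annular area A_ann = π/4 × (26.7² − 12.2²) = 443.0 cm^2
On retraction the pressure acts on the annular area (bore minus rod).
F = P × A_ann

F ≈ 656 kN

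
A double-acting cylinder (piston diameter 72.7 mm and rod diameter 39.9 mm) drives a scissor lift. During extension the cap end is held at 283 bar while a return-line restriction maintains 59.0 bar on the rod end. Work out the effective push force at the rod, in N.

Cap-side area A_cap = π/4 × (72.7 mm)² = 4151 mm^2
Rod-side annular area A_ann = π/4 × (72.7² − 39.9²) = 2901 mm^2
Net thrust = P_cap·A_cap − P_rod·A_ann = 1.175e5 N − 17110 N

F ≈ 1.00e5 N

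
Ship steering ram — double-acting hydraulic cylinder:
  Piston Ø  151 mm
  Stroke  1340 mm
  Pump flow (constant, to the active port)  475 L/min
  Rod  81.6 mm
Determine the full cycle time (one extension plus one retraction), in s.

t ≈ 5.18 s

Cap-side area A_cap = π/4 × (151 mm)² = 17910 mm^2
Rod-side annular area A_ann = π/4 × (151² − 81.6²) = 12680 mm^2
t_ext = A_cap·L/Q = 3.031 s
t_ret = A_ann·L/Q = 2.146 s
t_cycle = t_ext + t_ret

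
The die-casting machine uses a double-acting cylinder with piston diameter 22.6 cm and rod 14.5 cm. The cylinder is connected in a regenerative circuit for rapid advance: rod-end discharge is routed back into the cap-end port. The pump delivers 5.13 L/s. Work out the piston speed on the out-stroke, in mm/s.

In regeneration the rod-end outflow joins the pump flow into the cap end, so the net volume the pump must supply per unit advance equals the rod cross-section area.
Rod cross-section A_rod = π/4 × (14.5 cm)² = 165.1 cm^2
v = Q_pump / A_rod

v ≈ 311 mm/s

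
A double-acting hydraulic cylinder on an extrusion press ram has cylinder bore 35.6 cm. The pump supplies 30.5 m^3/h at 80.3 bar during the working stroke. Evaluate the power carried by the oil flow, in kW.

Hydraulic power = P × Q

W ≈ 68.0 kW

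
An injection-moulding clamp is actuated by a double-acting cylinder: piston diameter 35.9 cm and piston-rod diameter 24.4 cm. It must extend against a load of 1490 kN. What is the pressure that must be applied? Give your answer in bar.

Cap-side area A_cap = π/4 × (35.9 cm)² = 1012 cm^2
P = F / A = 1490 kN / A

P ≈ 147 bar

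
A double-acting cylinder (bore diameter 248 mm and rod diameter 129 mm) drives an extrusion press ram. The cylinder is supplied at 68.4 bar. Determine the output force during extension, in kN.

F ≈ 330 kN

Cap-side area A_cap = π/4 × (248 mm)² = 48310 mm^2
F = P × A_cap = 68.4 bar × A_cap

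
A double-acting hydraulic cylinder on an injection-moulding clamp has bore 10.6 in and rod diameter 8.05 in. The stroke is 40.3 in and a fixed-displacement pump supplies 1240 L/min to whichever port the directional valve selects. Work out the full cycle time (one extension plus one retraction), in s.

Cap-side area A_cap = π/4 × (10.6 in)² = 88.25 in^2
Rod-side annular area A_ann = π/4 × (10.6² − 8.05²) = 37.35 in^2
t_ext = A_cap·L/Q = 2.820 s
t_ret = A_ann·L/Q = 1.194 s
t_cycle = t_ext + t_ret

t ≈ 4.01 s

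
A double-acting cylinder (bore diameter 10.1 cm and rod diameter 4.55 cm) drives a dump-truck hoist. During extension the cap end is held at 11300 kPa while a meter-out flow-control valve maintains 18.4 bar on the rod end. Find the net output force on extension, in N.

F ≈ 78800 N

Cap-side area A_cap = π/4 × (10.1 cm)² = 80.12 cm^2
Rod-side annular area A_ann = π/4 × (10.1² − 4.55²) = 63.86 cm^2
Net thrust = P_cap·A_cap − P_rod·A_ann = 90530 N − 11750 N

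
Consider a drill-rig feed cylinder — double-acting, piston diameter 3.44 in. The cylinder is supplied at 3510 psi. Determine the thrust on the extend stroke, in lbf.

Cap-side area A_cap = π/4 × (3.44 in)² = 9.294 in^2
F = P × A_cap = 3510 psi × A_cap

F ≈ 32600 lbf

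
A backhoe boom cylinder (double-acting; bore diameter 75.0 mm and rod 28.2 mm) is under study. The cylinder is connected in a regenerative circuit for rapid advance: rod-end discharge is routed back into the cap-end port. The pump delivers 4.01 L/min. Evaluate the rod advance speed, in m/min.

v ≈ 6.42 m/min

In regeneration the rod-end outflow joins the pump flow into the cap end, so the net volume the pump must supply per unit advance equals the rod cross-section area.
Rod cross-section A_rod = π/4 × (28.2 mm)² = 624.6 mm^2
v = Q_pump / A_rod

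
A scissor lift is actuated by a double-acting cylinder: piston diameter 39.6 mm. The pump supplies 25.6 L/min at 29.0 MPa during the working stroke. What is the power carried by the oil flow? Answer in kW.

Hydraulic power = P × Q

W ≈ 12.4 kW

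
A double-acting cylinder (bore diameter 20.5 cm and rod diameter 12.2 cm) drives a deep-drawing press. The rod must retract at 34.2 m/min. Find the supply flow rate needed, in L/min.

Q ≈ 729 L/min

Rod-side annular area A_ann = π/4 × (20.5² − 12.2²) = 213.2 cm^2
Q = A × v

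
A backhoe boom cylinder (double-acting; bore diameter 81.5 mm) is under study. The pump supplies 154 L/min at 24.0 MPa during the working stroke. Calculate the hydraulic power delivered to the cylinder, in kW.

W ≈ 61.6 kW

Hydraulic power = P × Q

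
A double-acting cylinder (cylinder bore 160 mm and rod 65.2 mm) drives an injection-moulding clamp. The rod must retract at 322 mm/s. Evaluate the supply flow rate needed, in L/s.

Q ≈ 5.40 L/s

Rod-side annular area A_ann = π/4 × (160² − 65.2²) = 16770 mm^2
Q = A × v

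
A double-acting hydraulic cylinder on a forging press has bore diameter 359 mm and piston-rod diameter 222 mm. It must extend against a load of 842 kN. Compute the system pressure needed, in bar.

P ≈ 83.2 bar

Cap-side area A_cap = π/4 × (359 mm)² = 1.012e5 mm^2
P = F / A = 842 kN / A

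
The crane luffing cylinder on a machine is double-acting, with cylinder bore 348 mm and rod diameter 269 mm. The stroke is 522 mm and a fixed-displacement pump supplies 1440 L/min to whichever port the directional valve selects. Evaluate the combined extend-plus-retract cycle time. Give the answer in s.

t ≈ 2.90 s

Cap-side area A_cap = π/4 × (348 mm)² = 95110 mm^2
Rod-side annular area A_ann = π/4 × (348² − 269²) = 38280 mm^2
t_ext = A_cap·L/Q = 2.069 s
t_ret = A_ann·L/Q = 0.8326 s
t_cycle = t_ext + t_ret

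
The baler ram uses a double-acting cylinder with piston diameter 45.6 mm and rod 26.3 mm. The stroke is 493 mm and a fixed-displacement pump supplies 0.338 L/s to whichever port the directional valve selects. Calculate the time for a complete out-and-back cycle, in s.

Cap-side area A_cap = π/4 × (45.6 mm)² = 1633 mm^2
Rod-side annular area A_ann = π/4 × (45.6² − 26.3²) = 1090 mm^2
t_ext = A_cap·L/Q = 2.382 s
t_ret = A_ann·L/Q = 1.590 s
t_cycle = t_ext + t_ret

t ≈ 3.97 s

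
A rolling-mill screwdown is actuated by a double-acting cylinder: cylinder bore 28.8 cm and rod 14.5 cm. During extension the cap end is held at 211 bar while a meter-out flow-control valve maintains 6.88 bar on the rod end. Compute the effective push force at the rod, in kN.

Cap-side area A_cap = π/4 × (28.8 cm)² = 651.4 cm^2
Rod-side annular area A_ann = π/4 × (28.8² − 14.5²) = 486.3 cm^2
Net thrust = P_cap·A_cap − P_rod·A_ann = 1375 kN − 33.46 kN

F ≈ 1340 kN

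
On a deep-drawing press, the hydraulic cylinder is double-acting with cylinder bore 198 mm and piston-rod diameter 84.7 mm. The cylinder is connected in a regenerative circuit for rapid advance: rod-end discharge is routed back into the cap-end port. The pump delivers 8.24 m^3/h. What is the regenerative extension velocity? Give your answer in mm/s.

In regeneration the rod-end outflow joins the pump flow into the cap end, so the net volume the pump must supply per unit advance equals the rod cross-section area.
Rod cross-section A_rod = π/4 × (84.7 mm)² = 5635 mm^2
v = Q_pump / A_rod

v ≈ 406 mm/s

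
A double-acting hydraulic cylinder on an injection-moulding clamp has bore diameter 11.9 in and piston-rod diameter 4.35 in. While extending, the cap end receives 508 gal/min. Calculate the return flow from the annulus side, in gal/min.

Cap-side area A_cap = π/4 × (11.9 in)² = 111.2 in^2
Rod-side annular area A_ann = π/4 × (11.9² − 4.35²) = 96.36 in^2
Piston speed v = Q_in/A_cap; rod-end outflow Q_out = v × A_ann = Q_in × A_ann/A_cap.

Q_out ≈ 440 gal/min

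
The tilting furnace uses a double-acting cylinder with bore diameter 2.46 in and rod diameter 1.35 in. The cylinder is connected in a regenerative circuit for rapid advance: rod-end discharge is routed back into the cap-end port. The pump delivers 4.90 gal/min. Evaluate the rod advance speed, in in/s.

v ≈ 13.2 in/s

In regeneration the rod-end outflow joins the pump flow into the cap end, so the net volume the pump must supply per unit advance equals the rod cross-section area.
Rod cross-section A_rod = π/4 × (1.35 in)² = 1.431 in^2
v = Q_pump / A_rod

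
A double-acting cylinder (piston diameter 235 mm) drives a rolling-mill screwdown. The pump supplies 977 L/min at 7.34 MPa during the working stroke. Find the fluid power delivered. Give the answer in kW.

W ≈ 120 kW

Hydraulic power = P × Q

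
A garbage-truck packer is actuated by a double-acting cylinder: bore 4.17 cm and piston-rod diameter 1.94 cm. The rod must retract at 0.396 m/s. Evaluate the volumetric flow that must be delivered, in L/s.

Q ≈ 0.424 L/s

Rod-side annular area A_ann = π/4 × (4.17² − 1.94²) = 10.70 cm^2
Q = A × v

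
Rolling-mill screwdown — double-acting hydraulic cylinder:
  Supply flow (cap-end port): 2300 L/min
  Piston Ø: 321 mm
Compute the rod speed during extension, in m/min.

Cap-side area A_cap = π/4 × (321 mm)² = 80930 mm^2
v = Q / A

v ≈ 28.4 m/min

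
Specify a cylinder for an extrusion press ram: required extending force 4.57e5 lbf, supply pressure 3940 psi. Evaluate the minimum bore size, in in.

D ≈ 12.2 in

Extension force acts on the full piston face: F = P × (π/4)D².
D = √(4F / (πP)) = √(4 × 4.57e5 lbf / (π × 3940 psi))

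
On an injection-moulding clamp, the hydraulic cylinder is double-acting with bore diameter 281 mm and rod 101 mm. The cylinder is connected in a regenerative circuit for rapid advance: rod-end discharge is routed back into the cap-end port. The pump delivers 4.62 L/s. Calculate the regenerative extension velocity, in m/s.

v ≈ 0.577 m/s

In regeneration the rod-end outflow joins the pump flow into the cap end, so the net volume the pump must supply per unit advance equals the rod cross-section area.
Rod cross-section A_rod = π/4 × (101 mm)² = 8012 mm^2
v = Q_pump / A_rod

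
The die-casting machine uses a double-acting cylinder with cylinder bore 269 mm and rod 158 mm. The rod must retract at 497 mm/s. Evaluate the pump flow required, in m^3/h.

Rod-side annular area A_ann = π/4 × (269² − 158²) = 37230 mm^2
Q = A × v

Q ≈ 66.6 m^3/h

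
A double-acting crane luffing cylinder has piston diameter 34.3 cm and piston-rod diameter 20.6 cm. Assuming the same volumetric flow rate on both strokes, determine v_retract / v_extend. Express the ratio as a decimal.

v_ret/v_ext ≈ 1.56

Cap-side area A_cap = π/4 × (34.3 cm)² = 924.0 cm^2
Rod-side annular area A_ann = π/4 × (34.3² − 20.6²) = 590.7 cm^2
For equal Q, v ∝ 1/A, so v_ret/v_ext = A_cap/A_ann.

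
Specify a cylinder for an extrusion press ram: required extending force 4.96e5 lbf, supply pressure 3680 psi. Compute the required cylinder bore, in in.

D ≈ 13.1 in

Extension force acts on the full piston face: F = P × (π/4)D².
D = √(4F / (πP)) = √(4 × 4.96e5 lbf / (π × 3680 psi))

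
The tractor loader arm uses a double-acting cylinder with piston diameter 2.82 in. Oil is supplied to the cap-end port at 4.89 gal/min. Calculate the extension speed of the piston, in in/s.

v ≈ 3.01 in/s

Cap-side area A_cap = π/4 × (2.82 in)² = 6.246 in^2
v = Q / A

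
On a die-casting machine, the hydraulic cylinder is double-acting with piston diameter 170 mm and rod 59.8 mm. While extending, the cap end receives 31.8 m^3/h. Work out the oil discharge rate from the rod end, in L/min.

Q_out ≈ 464 L/min

Cap-side area A_cap = π/4 × (170 mm)² = 22700 mm^2
Rod-side annular area A_ann = π/4 × (170² − 59.8²) = 19890 mm^2
Piston speed v = Q_in/A_cap; rod-end outflow Q_out = v × A_ann = Q_in × A_ann/A_cap.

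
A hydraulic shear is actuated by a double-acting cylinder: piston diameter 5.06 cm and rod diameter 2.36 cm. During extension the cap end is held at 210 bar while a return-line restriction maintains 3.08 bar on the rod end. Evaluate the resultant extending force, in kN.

Cap-side area A_cap = π/4 × (5.06 cm)² = 20.11 cm^2
Rod-side annular area A_ann = π/4 × (5.06² − 2.36²) = 15.73 cm^2
Net thrust = P_cap·A_cap − P_rod·A_ann = 42.23 kN − 0.4846 kN

F ≈ 41.7 kN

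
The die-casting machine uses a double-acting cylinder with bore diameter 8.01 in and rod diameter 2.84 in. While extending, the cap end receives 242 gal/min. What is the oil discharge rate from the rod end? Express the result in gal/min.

Cap-side area A_cap = π/4 × (8.01 in)² = 50.39 in^2
Rod-side annular area A_ann = π/4 × (8.01² − 2.84²) = 44.06 in^2
Piston speed v = Q_in/A_cap; rod-end outflow Q_out = v × A_ann = Q_in × A_ann/A_cap.

Q_out ≈ 212 gal/min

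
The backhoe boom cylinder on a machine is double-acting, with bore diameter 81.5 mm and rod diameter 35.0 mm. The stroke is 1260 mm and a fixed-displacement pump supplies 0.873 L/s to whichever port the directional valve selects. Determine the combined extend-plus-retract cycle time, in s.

t ≈ 13.7 s

Cap-side area A_cap = π/4 × (81.5 mm)² = 5217 mm^2
Rod-side annular area A_ann = π/4 × (81.5² − 35.0²) = 4255 mm^2
t_ext = A_cap·L/Q = 7.529 s
t_ret = A_ann·L/Q = 6.141 s
t_cycle = t_ext + t_ret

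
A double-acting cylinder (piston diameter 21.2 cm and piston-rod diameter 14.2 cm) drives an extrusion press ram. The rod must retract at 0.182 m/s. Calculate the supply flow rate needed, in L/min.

Rod-side annular area A_ann = π/4 × (21.2² − 14.2²) = 194.6 cm^2
Q = A × v

Q ≈ 213 L/min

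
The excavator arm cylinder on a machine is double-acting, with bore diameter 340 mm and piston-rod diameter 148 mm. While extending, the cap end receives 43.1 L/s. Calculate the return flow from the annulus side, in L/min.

Q_out ≈ 2100 L/min

Cap-side area A_cap = π/4 × (340 mm)² = 90790 mm^2
Rod-side annular area A_ann = π/4 × (340² − 148²) = 73590 mm^2
Piston speed v = Q_in/A_cap; rod-end outflow Q_out = v × A_ann = Q_in × A_ann/A_cap.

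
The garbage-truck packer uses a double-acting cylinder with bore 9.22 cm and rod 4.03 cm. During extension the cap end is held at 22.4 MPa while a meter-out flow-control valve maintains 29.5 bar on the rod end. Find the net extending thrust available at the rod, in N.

Cap-side area A_cap = π/4 × (9.22 cm)² = 66.77 cm^2
Rod-side annular area A_ann = π/4 × (9.22² − 4.03²) = 54.01 cm^2
Net thrust = P_cap·A_cap − P_rod·A_ann = 1.496e5 N − 15930 N

F ≈ 1.34e5 N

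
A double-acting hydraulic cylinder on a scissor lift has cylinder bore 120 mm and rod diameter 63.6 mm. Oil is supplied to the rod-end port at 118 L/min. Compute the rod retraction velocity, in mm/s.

v ≈ 242 mm/s

Rod-side annular area A_ann = π/4 × (120² − 63.6²) = 8133 mm^2
Flow into the rod-end port fills the annular volume.
v = Q / A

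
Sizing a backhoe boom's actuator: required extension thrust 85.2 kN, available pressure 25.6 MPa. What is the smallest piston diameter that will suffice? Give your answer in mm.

Extension force acts on the full piston face: F = P × (π/4)D².
D = √(4F / (πP)) = √(4 × 85.2 kN / (π × 25.6 MPa))

D ≈ 65.1 mm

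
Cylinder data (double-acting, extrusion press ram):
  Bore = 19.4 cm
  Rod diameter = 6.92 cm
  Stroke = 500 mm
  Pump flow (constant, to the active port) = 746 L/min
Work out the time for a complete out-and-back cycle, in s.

Cap-side area A_cap = π/4 × (19.4 cm)² = 295.6 cm^2
Rod-side annular area A_ann = π/4 × (19.4² − 6.92²) = 258.0 cm^2
t_ext = A_cap·L/Q = 1.189 s
t_ret = A_ann·L/Q = 1.037 s
t_cycle = t_ext + t_ret

t ≈ 2.23 s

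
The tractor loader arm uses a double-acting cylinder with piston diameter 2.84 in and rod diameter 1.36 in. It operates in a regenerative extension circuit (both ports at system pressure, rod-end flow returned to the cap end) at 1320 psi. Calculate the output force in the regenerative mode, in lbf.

F ≈ 1920 lbf

With equal pressure on both faces, forces on the annular region cancel; the net push is pressure × rod cross-section.
Rod cross-section A_rod = π/4 × (1.36 in)² = 1.453 in^2
F = P × A_rod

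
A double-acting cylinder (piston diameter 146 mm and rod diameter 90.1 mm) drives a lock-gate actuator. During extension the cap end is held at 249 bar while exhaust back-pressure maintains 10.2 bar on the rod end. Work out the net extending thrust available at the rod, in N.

Cap-side area A_cap = π/4 × (146 mm)² = 16740 mm^2
Rod-side annular area A_ann = π/4 × (146² − 90.1²) = 10370 mm^2
Net thrust = P_cap·A_cap − P_rod·A_ann = 4.169e5 N − 10570 N

F ≈ 4.06e5 N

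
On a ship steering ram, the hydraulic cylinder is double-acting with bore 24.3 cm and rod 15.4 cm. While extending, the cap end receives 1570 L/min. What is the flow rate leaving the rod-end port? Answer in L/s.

Q_out ≈ 15.7 L/s

Cap-side area A_cap = π/4 × (24.3 cm)² = 463.8 cm^2
Rod-side annular area A_ann = π/4 × (24.3² − 15.4²) = 277.5 cm^2
Piston speed v = Q_in/A_cap; rod-end outflow Q_out = v × A_ann = Q_in × A_ann/A_cap.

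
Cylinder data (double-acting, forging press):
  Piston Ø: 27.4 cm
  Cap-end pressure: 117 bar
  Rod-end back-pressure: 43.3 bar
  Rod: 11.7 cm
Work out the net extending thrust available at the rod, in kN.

Cap-side area A_cap = π/4 × (27.4 cm)² = 589.6 cm^2
Rod-side annular area A_ann = π/4 × (27.4² − 11.7²) = 482.1 cm^2
Net thrust = P_cap·A_cap − P_rod·A_ann = 689.9 kN − 208.8 kN

F ≈ 481 kN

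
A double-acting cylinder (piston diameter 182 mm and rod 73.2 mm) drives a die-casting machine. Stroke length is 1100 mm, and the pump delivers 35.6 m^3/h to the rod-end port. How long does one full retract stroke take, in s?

Rod-side annular area A_ann = π/4 × (182² − 73.2²) = 21810 mm^2
Swept volume V = A × L; t = V / Q = A·L / Q

t ≈ 2.43 s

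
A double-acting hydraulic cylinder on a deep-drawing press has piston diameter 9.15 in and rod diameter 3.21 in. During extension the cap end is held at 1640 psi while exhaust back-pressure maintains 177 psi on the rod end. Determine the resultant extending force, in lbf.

Cap-side area A_cap = π/4 × (9.15 in)² = 65.76 in^2
Rod-side annular area A_ann = π/4 × (9.15² − 3.21²) = 57.66 in^2
Net thrust = P_cap·A_cap − P_rod·A_ann = 1.078e5 lbf − 10210 lbf

F ≈ 97600 lbf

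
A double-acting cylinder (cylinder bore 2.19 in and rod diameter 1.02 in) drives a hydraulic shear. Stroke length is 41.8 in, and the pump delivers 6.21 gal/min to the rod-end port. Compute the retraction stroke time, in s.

t ≈ 5.16 s

Rod-side annular area A_ann = π/4 × (2.19² − 1.02²) = 2.950 in^2
Swept volume V = A × L; t = V / Q = A·L / Q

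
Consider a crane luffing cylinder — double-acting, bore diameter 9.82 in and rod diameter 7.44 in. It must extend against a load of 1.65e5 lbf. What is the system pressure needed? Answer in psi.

Cap-side area A_cap = π/4 × (9.82 in)² = 75.74 in^2
P = F / A = 1.65e5 lbf / A

P ≈ 2180 psi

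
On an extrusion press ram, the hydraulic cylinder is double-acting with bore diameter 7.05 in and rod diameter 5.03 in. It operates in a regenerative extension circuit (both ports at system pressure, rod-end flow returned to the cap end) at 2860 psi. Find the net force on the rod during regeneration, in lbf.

With equal pressure on both faces, forces on the annular region cancel; the net push is pressure × rod cross-section.
Rod cross-section A_rod = π/4 × (5.03 in)² = 19.87 in^2
F = P × A_rod

F ≈ 56800 lbf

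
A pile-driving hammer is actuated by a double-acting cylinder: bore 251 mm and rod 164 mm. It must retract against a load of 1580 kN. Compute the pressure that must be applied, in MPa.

Rod-side annular area A_ann = π/4 × (251² − 164²) = 28360 mm^2
Retraction: pressure acts on the annular area.
P = F / A = 1580 kN / A

P ≈ 55.7 MPa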